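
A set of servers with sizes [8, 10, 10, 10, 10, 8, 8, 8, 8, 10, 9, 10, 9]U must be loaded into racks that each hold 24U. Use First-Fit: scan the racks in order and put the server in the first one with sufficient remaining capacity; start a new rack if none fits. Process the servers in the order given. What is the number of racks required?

8U → rack 1 (remaining 16U)
10U → rack 1 (remaining 6U)
10U → rack 2 (remaining 14U)
10U → rack 2 (remaining 4U)
10U → rack 3 (remaining 14U)
8U → rack 3 (remaining 6U)
8U → rack 4 (remaining 16U)
8U → rack 4 (remaining 8U)
8U → rack 4 (remaining 0U)
10U → rack 5 (remaining 14U)
9U → rack 5 (remaining 5U)
10U → rack 6 (remaining 14U)
9U → rack 6 (remaining 5U)
Final racks: [8,10] [10,10] [10,8] [8,8,8] [10,9] [10,9].

6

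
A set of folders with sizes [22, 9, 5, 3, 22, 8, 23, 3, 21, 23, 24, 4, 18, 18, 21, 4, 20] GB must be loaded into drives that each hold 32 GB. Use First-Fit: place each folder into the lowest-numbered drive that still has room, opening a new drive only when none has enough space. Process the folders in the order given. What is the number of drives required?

10

drive 1: place 22 GB, 10 GB left
drive 1: place 9 GB, 1 GB left
drive 2: place 5 GB, 27 GB left
drive 2: place 3 GB, 24 GB left
drive 2: place 22 GB, 2 GB left
drive 3: place 8 GB, 24 GB left
drive 3: place 23 GB, 1 GB left
drive 4: place 3 GB, 29 GB left
drive 4: place 21 GB, 8 GB left
drive 5: place 23 GB, 9 GB left
drive 6: place 24 GB, 8 GB left
drive 4: place 4 GB, 4 GB left
drive 7: place 18 GB, 14 GB left
drive 8: place 18 GB, 14 GB left
drive 9: place 21 GB, 11 GB left
drive 4: place 4 GB, 0 GB left
drive 10: place 20 GB, 12 GB left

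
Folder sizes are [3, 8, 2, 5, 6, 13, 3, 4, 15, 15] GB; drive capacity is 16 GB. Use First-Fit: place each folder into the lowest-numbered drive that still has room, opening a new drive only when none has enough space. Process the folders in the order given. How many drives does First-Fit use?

Put 3 GB in drive 1; 13 GB remain.
Put 8 GB in drive 1; 5 GB remain.
Put 2 GB in drive 1; 3 GB remain.
Put 5 GB in drive 2; 11 GB remain.
Put 6 GB in drive 2; 5 GB remain.
Put 13 GB in drive 3; 3 GB remain.
Put 3 GB in drive 1; 0 GB remain.
Put 4 GB in drive 2; 1 GB remain.
Put 15 GB in drive 4; 1 GB remain.
Put 15 GB in drive 5; 1 GB remain.

5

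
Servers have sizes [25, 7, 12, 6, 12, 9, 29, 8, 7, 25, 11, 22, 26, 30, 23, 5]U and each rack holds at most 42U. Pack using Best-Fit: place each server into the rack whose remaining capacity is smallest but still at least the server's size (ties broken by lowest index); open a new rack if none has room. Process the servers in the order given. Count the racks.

25U → rack 1 (remaining 17U)
7U → rack 1 (remaining 10U)
12U → rack 2 (remaining 30U)
6U → rack 1 (remaining 4U)
12U → rack 2 (remaining 18U)
9U → rack 2 (remaining 9U)
29U → rack 3 (remaining 13U)
8U → rack 2 (remaining 1U)
7U → rack 3 (remaining 6U)
25U → rack 4 (remaining 17U)
11U → rack 4 (remaining 6U)
22U → rack 5 (remaining 20U)
26U → rack 6 (remaining 16U)
30U → rack 7 (remaining 12U)
23U → rack 8 (remaining 19U)
5U → rack 3 (remaining 1U)

8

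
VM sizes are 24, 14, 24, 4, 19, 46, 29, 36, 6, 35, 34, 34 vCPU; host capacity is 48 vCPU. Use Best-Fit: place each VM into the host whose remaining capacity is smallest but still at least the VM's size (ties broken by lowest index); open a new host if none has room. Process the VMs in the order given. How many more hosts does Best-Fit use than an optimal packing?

1

Best-Fit: [24,14,4,6] [24,19] [46] [29] [36] [35] [34] [34] → 8 hosts.
Total size 305 vCPU; any packing needs at least ⌈305/48⌉ = 7 hosts.
An optimal packing achieves that bound: [46] [36,6,4] [35] [34,14] [34] [29,19] [24,24] → 7 hosts.
Excess: 8 − 7 = 1.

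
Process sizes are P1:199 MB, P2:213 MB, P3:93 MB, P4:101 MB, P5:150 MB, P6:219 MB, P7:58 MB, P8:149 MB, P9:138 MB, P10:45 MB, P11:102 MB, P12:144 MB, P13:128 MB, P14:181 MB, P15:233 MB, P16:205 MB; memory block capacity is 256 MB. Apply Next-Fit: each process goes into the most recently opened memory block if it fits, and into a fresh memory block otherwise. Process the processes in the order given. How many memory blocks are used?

Put P1 (199 MB) in memory block 1; 57 MB remain.
Put P2 (213 MB) in memory block 2; 43 MB remain.
Put P3 (93 MB) in memory block 3; 163 MB remain.
Put P4 (101 MB) in memory block 3; 62 MB remain.
Put P5 (150 MB) in memory block 4; 106 MB remain.
Put P6 (219 MB) in memory block 5; 37 MB remain.
Put P7 (58 MB) in memory block 6; 198 MB remain.
Put P8 (149 MB) in memory block 6; 49 MB remain.
Put P9 (138 MB) in memory block 7; 118 MB remain.
Put P10 (45 MB) in memory block 7; 73 MB remain.
Put P11 (102 MB) in memory block 8; 154 MB remain.
Put P12 (144 MB) in memory block 8; 10 MB remain.
Put P13 (128 MB) in memory block 9; 128 MB remain.
Put P14 (181 MB) in memory block 10; 75 MB remain.
Put P15 (233 MB) in memory block 11; 23 MB remain.
Put P16 (205 MB) in memory block 12; 51 MB remain.

12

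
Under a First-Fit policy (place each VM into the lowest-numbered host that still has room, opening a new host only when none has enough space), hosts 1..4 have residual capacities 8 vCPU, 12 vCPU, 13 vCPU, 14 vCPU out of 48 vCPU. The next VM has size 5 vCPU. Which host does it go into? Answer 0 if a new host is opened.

Hosts with room: host 1 (8 vCPU), host 2 (12 vCPU), host 3 (13 vCPU), host 4 (14 vCPU).
The first with room is host 1.

1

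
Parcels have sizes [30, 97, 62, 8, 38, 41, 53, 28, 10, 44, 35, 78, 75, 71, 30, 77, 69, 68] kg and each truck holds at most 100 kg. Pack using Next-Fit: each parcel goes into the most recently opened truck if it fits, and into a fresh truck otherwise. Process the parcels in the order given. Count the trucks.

13

30 kg → truck 1 (remaining 70 kg)
97 kg → truck 2 (remaining 3 kg)
62 kg → truck 3 (remaining 38 kg)
8 kg → truck 3 (remaining 30 kg)
38 kg → truck 4 (remaining 62 kg)
41 kg → truck 4 (remaining 21 kg)
53 kg → truck 5 (remaining 47 kg)
28 kg → truck 5 (remaining 19 kg)
10 kg → truck 5 (remaining 9 kg)
44 kg → truck 6 (remaining 56 kg)
35 kg → truck 6 (remaining 21 kg)
78 kg → truck 7 (remaining 22 kg)
75 kg → truck 8 (remaining 25 kg)
71 kg → truck 9 (remaining 29 kg)
30 kg → truck 10 (remaining 70 kg)
77 kg → truck 11 (remaining 23 kg)
69 kg → truck 12 (remaining 31 kg)
68 kg → truck 13 (remaining 32 kg)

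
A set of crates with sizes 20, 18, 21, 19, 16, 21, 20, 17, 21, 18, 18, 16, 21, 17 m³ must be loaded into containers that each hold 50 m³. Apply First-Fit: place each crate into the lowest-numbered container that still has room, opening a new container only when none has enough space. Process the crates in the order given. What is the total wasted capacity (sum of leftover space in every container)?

container 1: place 20 m³, 30 m³ left
container 1: place 18 m³, 12 m³ left
container 2: place 21 m³, 29 m³ left
container 2: place 19 m³, 10 m³ left
container 3: place 16 m³, 34 m³ left
container 3: place 21 m³, 13 m³ left
container 4: place 20 m³, 30 m³ left
container 4: place 17 m³, 13 m³ left
container 5: place 21 m³, 29 m³ left
container 5: place 18 m³, 11 m³ left
container 6: place 18 m³, 32 m³ left
container 6: place 16 m³, 16 m³ left
container 7: place 21 m³, 29 m³ left
container 7: place 17 m³, 12 m³ left
7 containers × 50 m³ = 350 m³; used 263 m³; unused 87 m³.

87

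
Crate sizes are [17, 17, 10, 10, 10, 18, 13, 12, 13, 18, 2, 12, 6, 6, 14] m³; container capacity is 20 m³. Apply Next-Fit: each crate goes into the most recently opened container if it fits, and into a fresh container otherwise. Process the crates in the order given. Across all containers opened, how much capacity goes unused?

42

Put 17 m³ in container 1; 3 m³ remain.
Put 17 m³ in container 2; 3 m³ remain.
Put 10 m³ in container 3; 10 m³ remain.
Put 10 m³ in container 3; 0 m³ remain.
Put 10 m³ in container 4; 10 m³ remain.
Put 18 m³ in container 5; 2 m³ remain.
Put 13 m³ in container 6; 7 m³ remain.
Put 12 m³ in container 7; 8 m³ remain.
Put 13 m³ in container 8; 7 m³ remain.
Put 18 m³ in container 9; 2 m³ remain.
Put 2 m³ in container 9; 0 m³ remain.
Put 12 m³ in container 10; 8 m³ remain.
Put 6 m³ in container 10; 2 m³ remain.
Put 6 m³ in container 11; 14 m³ remain.
Put 14 m³ in container 11; 0 m³ remain.
11 containers × 20 m³ = 220 m³; used 178 m³; unused 42 m³.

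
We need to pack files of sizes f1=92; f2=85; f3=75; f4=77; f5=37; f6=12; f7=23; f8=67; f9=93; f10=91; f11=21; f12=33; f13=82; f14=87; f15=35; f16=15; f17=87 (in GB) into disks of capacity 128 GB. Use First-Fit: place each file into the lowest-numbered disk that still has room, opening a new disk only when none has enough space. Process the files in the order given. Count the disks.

Put f1 (92 GB) in disk 1; 36 GB remain.
Put f2 (85 GB) in disk 2; 43 GB remain.
Put f3 (75 GB) in disk 3; 53 GB remain.
Put f4 (77 GB) in disk 4; 51 GB remain.
Put f5 (37 GB) in disk 2; 6 GB remain.
Put f6 (12 GB) in disk 1; 24 GB remain.
Put f7 (23 GB) in disk 1; 1 GB remain.
Put f8 (67 GB) in disk 5; 61 GB remain.
Put f9 (93 GB) in disk 6; 35 GB remain.
Put f10 (91 GB) in disk 7; 37 GB remain.
Put f11 (21 GB) in disk 3; 32 GB remain.
Put f12 (33 GB) in disk 4; 18 GB remain.
Put f13 (82 GB) in disk 8; 46 GB remain.
Put f14 (87 GB) in disk 9; 41 GB remain.
Put f15 (35 GB) in disk 5; 26 GB remain.
Put f16 (15 GB) in disk 3; 17 GB remain.
Put f17 (87 GB) in disk 10; 41 GB remain.

10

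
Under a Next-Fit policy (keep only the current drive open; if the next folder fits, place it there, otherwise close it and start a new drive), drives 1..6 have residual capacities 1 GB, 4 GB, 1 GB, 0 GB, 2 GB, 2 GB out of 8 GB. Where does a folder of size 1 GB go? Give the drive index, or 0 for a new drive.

6

Next-Fit only looks at drive 6, which has 2 GB free.
1 GB fits there.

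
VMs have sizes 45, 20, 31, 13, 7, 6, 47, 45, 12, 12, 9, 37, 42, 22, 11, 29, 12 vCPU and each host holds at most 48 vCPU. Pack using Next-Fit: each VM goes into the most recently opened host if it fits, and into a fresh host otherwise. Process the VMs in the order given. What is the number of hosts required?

host 1: place 45 vCPU, 3 vCPU left
host 2: place 20 vCPU, 28 vCPU left
host 3: place 31 vCPU, 17 vCPU left
host 3: place 13 vCPU, 4 vCPU left
host 4: place 7 vCPU, 41 vCPU left
host 4: place 6 vCPU, 35 vCPU left
host 5: place 47 vCPU, 1 vCPU left
host 6: place 45 vCPU, 3 vCPU left
host 7: place 12 vCPU, 36 vCPU left
host 7: place 12 vCPU, 24 vCPU left
host 7: place 9 vCPU, 15 vCPU left
host 8: place 37 vCPU, 11 vCPU left
host 9: place 42 vCPU, 6 vCPU left
host 10: place 22 vCPU, 26 vCPU left
host 10: place 11 vCPU, 15 vCPU left
host 11: place 29 vCPU, 19 vCPU left
host 11: place 12 vCPU, 7 vCPU left
Final hosts: [45] [20] [31,13] [7,6] [47] [45] [12,12,9] [37] [42] [22,11] [29,12].

11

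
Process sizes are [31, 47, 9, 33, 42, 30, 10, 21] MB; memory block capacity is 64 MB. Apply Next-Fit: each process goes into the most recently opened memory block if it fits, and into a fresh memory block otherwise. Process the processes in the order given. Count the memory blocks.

Put 31 MB in memory block 1; 33 MB remain.
Put 47 MB in memory block 2; 17 MB remain.
Put 9 MB in memory block 2; 8 MB remain.
Put 33 MB in memory block 3; 31 MB remain.
Put 42 MB in memory block 4; 22 MB remain.
Put 30 MB in memory block 5; 34 MB remain.
Put 10 MB in memory block 5; 24 MB remain.
Put 21 MB in memory block 5; 3 MB remain.
Final memory blocks: [31] [47,9] [33] [42] [30,10,21].

5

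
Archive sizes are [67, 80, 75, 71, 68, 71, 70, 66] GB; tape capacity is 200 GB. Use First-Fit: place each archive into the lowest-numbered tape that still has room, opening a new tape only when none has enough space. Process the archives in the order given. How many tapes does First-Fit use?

67 GB → tape 1 (remaining 133 GB)
80 GB → tape 1 (remaining 53 GB)
75 GB → tape 2 (remaining 125 GB)
71 GB → tape 2 (remaining 54 GB)
68 GB → tape 3 (remaining 132 GB)
71 GB → tape 3 (remaining 61 GB)
70 GB → tape 4 (remaining 130 GB)
66 GB → tape 4 (remaining 64 GB)
Final tapes: [67,80] [75,71] [68,71] [70,66].

4 tapes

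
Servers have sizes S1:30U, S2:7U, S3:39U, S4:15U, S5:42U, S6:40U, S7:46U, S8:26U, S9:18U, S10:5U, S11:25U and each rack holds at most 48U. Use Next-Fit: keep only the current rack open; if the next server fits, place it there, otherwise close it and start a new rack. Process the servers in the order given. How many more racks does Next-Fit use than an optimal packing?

Next-Fit: [30,7] [39] [15] [42] [40] [46] [26,18] [5,25] → 8 racks.
Total size 293U; any packing needs at least ⌈293/48⌉ = 7 racks.
An optimal packing achieves that bound: [46] [42,5] [40,7] [39] [30,18] [26,15] [25] → 7 racks.
Excess: 8 − 7 = 1.

1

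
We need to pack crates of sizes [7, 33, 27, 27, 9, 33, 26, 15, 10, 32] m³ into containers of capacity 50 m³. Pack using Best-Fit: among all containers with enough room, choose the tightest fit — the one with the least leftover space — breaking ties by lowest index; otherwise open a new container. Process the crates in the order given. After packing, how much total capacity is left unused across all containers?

container 1: place 7 m³, 43 m³ left
container 1: place 33 m³, 10 m³ left
container 2: place 27 m³, 23 m³ left
container 3: place 27 m³, 23 m³ left
container 1: place 9 m³, 1 m³ left
container 4: place 33 m³, 17 m³ left
container 5: place 26 m³, 24 m³ left
container 4: place 15 m³, 2 m³ left
container 2: place 10 m³, 13 m³ left
container 6: place 32 m³, 18 m³ left
6 containers × 50 m³ = 300 m³; used 219 m³; unused 81 m³.

81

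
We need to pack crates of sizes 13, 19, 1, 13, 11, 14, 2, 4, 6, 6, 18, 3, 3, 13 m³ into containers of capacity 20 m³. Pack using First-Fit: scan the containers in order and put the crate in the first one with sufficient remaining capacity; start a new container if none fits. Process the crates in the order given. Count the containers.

13 m³ → container 1 (remaining 7 m³)
19 m³ → container 2 (remaining 1 m³)
1 m³ → container 1 (remaining 6 m³)
13 m³ → container 3 (remaining 7 m³)
11 m³ → container 4 (remaining 9 m³)
14 m³ → container 5 (remaining 6 m³)
2 m³ → container 1 (remaining 4 m³)
4 m³ → container 1 (remaining 0 m³)
6 m³ → container 3 (remaining 1 m³)
6 m³ → container 4 (remaining 3 m³)
18 m³ → container 6 (remaining 2 m³)
3 m³ → container 4 (remaining 0 m³)
3 m³ → container 5 (remaining 3 m³)
13 m³ → container 7 (remaining 7 m³)
Final containers: [13,1,2,4] [19] [13,6] [11,6,3] [14,3] [18] [13].

7 containers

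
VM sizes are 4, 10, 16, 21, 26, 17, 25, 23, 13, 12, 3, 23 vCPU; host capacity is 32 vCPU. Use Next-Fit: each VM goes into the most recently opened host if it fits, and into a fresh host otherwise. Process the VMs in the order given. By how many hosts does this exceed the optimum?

1

Next-Fit: [4,10,16] [21] [26] [17] [25] [23] [13,12,3] [23] → 8 hosts.
Total size 193 vCPU; any packing needs at least ⌈193/32⌉ = 7 hosts.
An optimal packing achieves that bound: [26,4] [25,3] [23] [23] [21,10] [17,13] [16,12] → 7 hosts.
Excess: 8 − 7 = 1.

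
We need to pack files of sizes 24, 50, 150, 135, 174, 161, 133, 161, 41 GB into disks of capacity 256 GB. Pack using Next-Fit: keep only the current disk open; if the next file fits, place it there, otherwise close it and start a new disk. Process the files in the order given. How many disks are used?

disk 1: place 24 GB, 232 GB left
disk 1: place 50 GB, 182 GB left
disk 1: place 150 GB, 32 GB left
disk 2: place 135 GB, 121 GB left
disk 3: place 174 GB, 82 GB left
disk 4: place 161 GB, 95 GB left
disk 5: place 133 GB, 123 GB left
disk 6: place 161 GB, 95 GB left
disk 6: place 41 GB, 54 GB left
Final disks: [24,50,150] [135] [174] [161] [133] [161,41].

6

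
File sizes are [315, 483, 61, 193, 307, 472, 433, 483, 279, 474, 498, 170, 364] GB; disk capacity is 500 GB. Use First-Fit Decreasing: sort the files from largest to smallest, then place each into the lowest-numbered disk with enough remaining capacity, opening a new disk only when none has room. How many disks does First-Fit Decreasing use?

Sorted descending: 498, 483, 483, 474, 472, 433, 364, 315, 307, 279, 193, 170, 61.
498 GB → disk 1 (remaining 2 GB)
483 GB → disk 2 (remaining 17 GB)
483 GB → disk 3 (remaining 17 GB)
474 GB → disk 4 (remaining 26 GB)
472 GB → disk 5 (remaining 28 GB)
433 GB → disk 6 (remaining 67 GB)
364 GB → disk 7 (remaining 136 GB)
315 GB → disk 8 (remaining 185 GB)
307 GB → disk 9 (remaining 193 GB)
279 GB → disk 10 (remaining 221 GB)
193 GB → disk 9 (remaining 0 GB)
170 GB → disk 8 (remaining 15 GB)
61 GB → disk 6 (remaining 6 GB)

10 disks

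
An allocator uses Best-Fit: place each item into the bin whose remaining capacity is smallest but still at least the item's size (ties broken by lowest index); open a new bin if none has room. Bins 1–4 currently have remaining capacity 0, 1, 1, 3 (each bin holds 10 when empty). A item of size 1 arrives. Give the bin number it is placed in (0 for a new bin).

Bins with room: bin 2 (1), bin 3 (1), bin 4 (3).
Tightest fit is bin 2 with 1 free.

2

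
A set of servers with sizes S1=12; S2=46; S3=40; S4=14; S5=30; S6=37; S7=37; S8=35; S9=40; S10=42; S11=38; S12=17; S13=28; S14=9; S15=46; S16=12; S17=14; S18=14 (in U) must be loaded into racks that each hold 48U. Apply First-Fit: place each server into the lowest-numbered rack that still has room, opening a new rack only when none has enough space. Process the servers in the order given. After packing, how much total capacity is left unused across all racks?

rack 1: place S1 (12U), 36U left
rack 2: place S2 (46U), 2U left
rack 3: place S3 (40U), 8U left
rack 1: place S4 (14U), 22U left
rack 4: place S5 (30U), 18U left
rack 5: place S6 (37U), 11U left
rack 6: place S7 (37U), 11U left
rack 7: place S8 (35U), 13U left
rack 8: place S9 (40U), 8U left
rack 9: place S10 (42U), 6U left
rack 10: place S11 (38U), 10U left
rack 1: place S12 (17U), 5U left
rack 11: place S13 (28U), 20U left
rack 4: place S14 (9U), 9U left
rack 12: place S15 (46U), 2U left
rack 7: place S16 (12U), 1U left
rack 11: place S17 (14U), 6U left
rack 13: place S18 (14U), 34U left
13 racks × 48U = 624U; used 511U; unused 113U.

113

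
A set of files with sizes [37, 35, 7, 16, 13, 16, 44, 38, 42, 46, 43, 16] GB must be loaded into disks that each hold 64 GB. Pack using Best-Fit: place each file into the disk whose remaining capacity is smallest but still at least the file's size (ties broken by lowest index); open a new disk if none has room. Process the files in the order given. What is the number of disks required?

37 GB → disk 1 (remaining 27 GB)
35 GB → disk 2 (remaining 29 GB)
7 GB → disk 1 (remaining 20 GB)
16 GB → disk 1 (remaining 4 GB)
13 GB → disk 2 (remaining 16 GB)
16 GB → disk 2 (remaining 0 GB)
44 GB → disk 3 (remaining 20 GB)
38 GB → disk 4 (remaining 26 GB)
42 GB → disk 5 (remaining 22 GB)
46 GB → disk 6 (remaining 18 GB)
43 GB → disk 7 (remaining 21 GB)
16 GB → disk 6 (remaining 2 GB)

7 disks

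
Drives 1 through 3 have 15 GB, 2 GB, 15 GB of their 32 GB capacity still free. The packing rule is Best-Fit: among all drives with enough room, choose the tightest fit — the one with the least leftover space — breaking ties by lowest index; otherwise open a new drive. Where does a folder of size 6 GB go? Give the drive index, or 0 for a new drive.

1

Drives with room: drive 1 (15 GB), drive 3 (15 GB).
Tightest fit is drive 1 with 15 GB free.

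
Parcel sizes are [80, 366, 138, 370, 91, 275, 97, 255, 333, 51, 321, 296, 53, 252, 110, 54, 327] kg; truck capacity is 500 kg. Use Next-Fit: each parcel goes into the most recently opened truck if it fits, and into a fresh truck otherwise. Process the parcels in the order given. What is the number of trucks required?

truck 1: place 80 kg, 420 kg left
truck 1: place 366 kg, 54 kg left
truck 2: place 138 kg, 362 kg left
truck 3: place 370 kg, 130 kg left
truck 3: place 91 kg, 39 kg left
truck 4: place 275 kg, 225 kg left
truck 4: place 97 kg, 128 kg left
truck 5: place 255 kg, 245 kg left
truck 6: place 333 kg, 167 kg left
truck 6: place 51 kg, 116 kg left
truck 7: place 321 kg, 179 kg left
truck 8: place 296 kg, 204 kg left
truck 8: place 53 kg, 151 kg left
truck 9: place 252 kg, 248 kg left
truck 9: place 110 kg, 138 kg left
truck 9: place 54 kg, 84 kg left
truck 10: place 327 kg, 173 kg left
Final trucks: [80,366] [138] [370,91] [275,97] [255] [333,51] [321] [296,53] [252,110,54] [327].

10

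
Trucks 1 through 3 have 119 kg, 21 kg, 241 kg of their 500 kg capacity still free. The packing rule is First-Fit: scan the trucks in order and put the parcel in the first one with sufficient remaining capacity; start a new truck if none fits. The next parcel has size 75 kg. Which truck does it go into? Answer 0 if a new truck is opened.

Trucks with room: truck 1 (119 kg), truck 3 (241 kg).
The first with room is truck 1.

1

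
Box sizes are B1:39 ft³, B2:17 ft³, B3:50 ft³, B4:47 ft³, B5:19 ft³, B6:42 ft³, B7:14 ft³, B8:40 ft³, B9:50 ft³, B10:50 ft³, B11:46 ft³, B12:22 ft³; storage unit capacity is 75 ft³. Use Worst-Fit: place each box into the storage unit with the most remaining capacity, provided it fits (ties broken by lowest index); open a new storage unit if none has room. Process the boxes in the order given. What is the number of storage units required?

storage unit 1: place B1 (39 ft³), 36 ft³ left
storage unit 1: place B2 (17 ft³), 19 ft³ left
storage unit 2: place B3 (50 ft³), 25 ft³ left
storage unit 3: place B4 (47 ft³), 28 ft³ left
storage unit 3: place B5 (19 ft³), 9 ft³ left
storage unit 4: place B6 (42 ft³), 33 ft³ left
storage unit 4: place B7 (14 ft³), 19 ft³ left
storage unit 5: place B8 (40 ft³), 35 ft³ left
storage unit 6: place B9 (50 ft³), 25 ft³ left
storage unit 7: place B10 (50 ft³), 25 ft³ left
storage unit 8: place B11 (46 ft³), 29 ft³ left
storage unit 5: place B12 (22 ft³), 13 ft³ left
Final storage units: [39,17] [50] [47,19] [42,14] [40,22] [50] [50] [46].

8 storage units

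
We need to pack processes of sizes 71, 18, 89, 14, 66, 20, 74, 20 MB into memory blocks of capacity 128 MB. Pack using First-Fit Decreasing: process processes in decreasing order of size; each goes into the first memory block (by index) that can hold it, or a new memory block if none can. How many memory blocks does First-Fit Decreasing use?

4

Sorted descending: 89, 74, 71, 66, 20, 20, 18, 14.
89 MB → memory block 1 (remaining 39 MB)
74 MB → memory block 2 (remaining 54 MB)
71 MB → memory block 3 (remaining 57 MB)
66 MB → memory block 4 (remaining 62 MB)
20 MB → memory block 1 (remaining 19 MB)
20 MB → memory block 2 (remaining 34 MB)
18 MB → memory block 1 (remaining 1 MB)
14 MB → memory block 2 (remaining 20 MB)
Final memory blocks: [89,20,18] [74,20,14] [71] [66].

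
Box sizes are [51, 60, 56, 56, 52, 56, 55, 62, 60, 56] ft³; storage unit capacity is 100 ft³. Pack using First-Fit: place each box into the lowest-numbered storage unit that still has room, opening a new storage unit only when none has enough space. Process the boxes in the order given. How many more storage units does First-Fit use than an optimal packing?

First-Fit: [51] [60] [56] [56] [52] [56] [55] [62] [60] [56] → 10 storage units.
10 boxes exceed 50 ft³ (half the capacity), and no two of those can share a storage unit, so at least 10 storage units are needed.
So 10 is already optimal.

0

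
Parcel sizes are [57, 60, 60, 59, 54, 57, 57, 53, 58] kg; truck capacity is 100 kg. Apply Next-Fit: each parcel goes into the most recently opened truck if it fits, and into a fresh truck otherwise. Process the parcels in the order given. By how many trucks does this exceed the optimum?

Next-Fit: [57] [60] [60] [59] [54] [57] [57] [53] [58] → 9 trucks.
9 parcels exceed 50 kg (half the capacity), and no two of those can share a truck, so at least 9 trucks are needed.
So 9 is already optimal.

0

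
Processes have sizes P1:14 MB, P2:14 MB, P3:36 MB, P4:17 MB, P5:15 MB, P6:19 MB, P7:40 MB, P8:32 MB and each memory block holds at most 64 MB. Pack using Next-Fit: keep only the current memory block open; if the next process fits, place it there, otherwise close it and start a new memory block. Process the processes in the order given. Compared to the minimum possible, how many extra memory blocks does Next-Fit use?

Next-Fit: [14,14,36] [17,15,19] [40] [32] → 4 memory blocks.
Total size 187 MB; any packing needs at least ⌈187/64⌉ = 3 memory blocks.
An optimal packing achieves that bound: [40,19] [36,14,14] [32,17,15] → 3 memory blocks.
Excess: 4 − 3 = 1.

1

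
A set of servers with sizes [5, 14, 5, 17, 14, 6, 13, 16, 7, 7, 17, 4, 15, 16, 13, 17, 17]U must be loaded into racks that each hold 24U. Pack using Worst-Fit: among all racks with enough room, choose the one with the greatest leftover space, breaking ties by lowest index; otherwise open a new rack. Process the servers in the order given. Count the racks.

rack 1: place 5U, 19U left
rack 1: place 14U, 5U left
rack 1: place 5U, 0U left
rack 2: place 17U, 7U left
rack 3: place 14U, 10U left
rack 3: place 6U, 4U left
rack 4: place 13U, 11U left
rack 5: place 16U, 8U left
rack 4: place 7U, 4U left
rack 5: place 7U, 1U left
rack 6: place 17U, 7U left
rack 2: place 4U, 3U left
rack 7: place 15U, 9U left
rack 8: place 16U, 8U left
rack 9: place 13U, 11U left
rack 10: place 17U, 7U left
rack 11: place 17U, 7U left

11 racks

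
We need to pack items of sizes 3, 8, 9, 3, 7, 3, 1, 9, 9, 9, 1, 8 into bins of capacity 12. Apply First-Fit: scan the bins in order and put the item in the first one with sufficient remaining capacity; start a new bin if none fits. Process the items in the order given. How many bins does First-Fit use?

Put 3 in bin 1; 9 remain.
Put 8 in bin 1; 1 remain.
Put 9 in bin 2; 3 remain.
Put 3 in bin 2; 0 remain.
Put 7 in bin 3; 5 remain.
Put 3 in bin 3; 2 remain.
Put 1 in bin 1; 0 remain.
Put 9 in bin 4; 3 remain.
Put 9 in bin 5; 3 remain.
Put 9 in bin 6; 3 remain.
Put 1 in bin 3; 1 remain.
Put 8 in bin 7; 4 remain.
Final bins: [3,8,1] [9,3] [7,3,1] [9] [9] [9] [8].

7 bins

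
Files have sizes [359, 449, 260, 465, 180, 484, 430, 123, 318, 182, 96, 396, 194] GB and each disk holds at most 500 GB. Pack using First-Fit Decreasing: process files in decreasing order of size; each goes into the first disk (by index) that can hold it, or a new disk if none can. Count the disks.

9

Sorted descending: 484, 465, 449, 430, 396, 359, 318, 260, 194, 182, 180, 123, 96.
Put 484 GB in disk 1; 16 GB remain.
Put 465 GB in disk 2; 35 GB remain.
Put 449 GB in disk 3; 51 GB remain.
Put 430 GB in disk 4; 70 GB remain.
Put 396 GB in disk 5; 104 GB remain.
Put 359 GB in disk 6; 141 GB remain.
Put 318 GB in disk 7; 182 GB remain.
Put 260 GB in disk 8; 240 GB remain.
Put 194 GB in disk 8; 46 GB remain.
Put 182 GB in disk 7; 0 GB remain.
Put 180 GB in disk 9; 320 GB remain.
Put 123 GB in disk 6; 18 GB remain.
Put 96 GB in disk 5; 8 GB remain.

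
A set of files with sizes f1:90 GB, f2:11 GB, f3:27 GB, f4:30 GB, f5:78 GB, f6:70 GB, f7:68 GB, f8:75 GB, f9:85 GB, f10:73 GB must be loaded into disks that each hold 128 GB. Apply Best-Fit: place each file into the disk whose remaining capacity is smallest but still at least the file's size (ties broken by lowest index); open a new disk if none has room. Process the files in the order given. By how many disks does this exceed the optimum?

Best-Fit: [90,11,27] [30,78] [70] [68] [75] [85] [73] → 7 disks.
7 files exceed 64 GB (half the capacity), and no two of those can share a disk, so at least 7 disks are needed.
So 7 is already optimal.

0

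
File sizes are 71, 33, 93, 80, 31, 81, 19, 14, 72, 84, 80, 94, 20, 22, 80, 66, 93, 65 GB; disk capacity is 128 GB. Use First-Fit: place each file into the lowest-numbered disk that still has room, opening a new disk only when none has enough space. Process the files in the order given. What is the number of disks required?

71 GB → disk 1 (remaining 57 GB)
33 GB → disk 1 (remaining 24 GB)
93 GB → disk 2 (remaining 35 GB)
80 GB → disk 3 (remaining 48 GB)
31 GB → disk 2 (remaining 4 GB)
81 GB → disk 4 (remaining 47 GB)
19 GB → disk 1 (remaining 5 GB)
14 GB → disk 3 (remaining 34 GB)
72 GB → disk 5 (remaining 56 GB)
84 GB → disk 6 (remaining 44 GB)
80 GB → disk 7 (remaining 48 GB)
94 GB → disk 8 (remaining 34 GB)
20 GB → disk 3 (remaining 14 GB)
22 GB → disk 4 (remaining 25 GB)
80 GB → disk 9 (remaining 48 GB)
66 GB → disk 10 (remaining 62 GB)
93 GB → disk 11 (remaining 35 GB)
65 GB → disk 12 (remaining 63 GB)
Final disks: [71,33,19] [93,31] [80,14,20] [81,22] [72] [84] [80] [94] [80] [66] [93] [65].

12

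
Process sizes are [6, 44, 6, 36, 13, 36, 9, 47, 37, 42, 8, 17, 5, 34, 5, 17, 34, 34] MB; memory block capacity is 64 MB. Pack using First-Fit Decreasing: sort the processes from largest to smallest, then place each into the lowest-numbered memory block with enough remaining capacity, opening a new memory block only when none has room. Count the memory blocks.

9

Sorted descending: 47, 44, 42, 37, 36, 36, 34, 34, 34, 17, 17, 13, 9, 8, 6, 6, 5, 5.
Put 47 MB in memory block 1; 17 MB remain.
Put 44 MB in memory block 2; 20 MB remain.
Put 42 MB in memory block 3; 22 MB remain.
Put 37 MB in memory block 4; 27 MB remain.
Put 36 MB in memory block 5; 28 MB remain.
Put 36 MB in memory block 6; 28 MB remain.
Put 34 MB in memory block 7; 30 MB remain.
Put 34 MB in memory block 8; 30 MB remain.
Put 34 MB in memory block 9; 30 MB remain.
Put 17 MB in memory block 1; 0 MB remain.
Put 17 MB in memory block 2; 3 MB remain.
Put 13 MB in memory block 3; 9 MB remain.
Put 9 MB in memory block 3; 0 MB remain.
Put 8 MB in memory block 4; 19 MB remain.
Put 6 MB in memory block 4; 13 MB remain.
Put 6 MB in memory block 4; 7 MB remain.
Put 5 MB in memory block 4; 2 MB remain.
Put 5 MB in memory block 5; 23 MB remain.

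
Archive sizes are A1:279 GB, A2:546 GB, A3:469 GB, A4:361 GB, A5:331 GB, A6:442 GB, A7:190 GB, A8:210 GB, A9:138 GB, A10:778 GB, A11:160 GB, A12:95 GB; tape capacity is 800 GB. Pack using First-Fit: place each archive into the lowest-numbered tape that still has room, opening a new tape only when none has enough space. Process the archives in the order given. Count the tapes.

6 tapes

Put A1 (279 GB) in tape 1; 521 GB remain.
Put A2 (546 GB) in tape 2; 254 GB remain.
Put A3 (469 GB) in tape 1; 52 GB remain.
Put A4 (361 GB) in tape 3; 439 GB remain.
Put A5 (331 GB) in tape 3; 108 GB remain.
Put A6 (442 GB) in tape 4; 358 GB remain.
Put A7 (190 GB) in tape 2; 64 GB remain.
Put A8 (210 GB) in tape 4; 148 GB remain.
Put A9 (138 GB) in tape 4; 10 GB remain.
Put A10 (778 GB) in tape 5; 22 GB remain.
Put A11 (160 GB) in tape 6; 640 GB remain.
Put A12 (95 GB) in tape 3; 13 GB remain.
Final tapes: [279,469] [546,190] [361,331,95] [442,210,138] [778] [160].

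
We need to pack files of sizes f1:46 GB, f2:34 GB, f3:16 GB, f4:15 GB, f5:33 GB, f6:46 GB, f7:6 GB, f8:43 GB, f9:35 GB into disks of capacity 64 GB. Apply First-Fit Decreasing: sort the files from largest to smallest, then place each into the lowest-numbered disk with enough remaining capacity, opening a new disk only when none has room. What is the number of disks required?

Sorted descending: 46, 46, 43, 35, 34, 33, 16, 15, 6.
46 GB → disk 1 (remaining 18 GB)
46 GB → disk 2 (remaining 18 GB)
43 GB → disk 3 (remaining 21 GB)
35 GB → disk 4 (remaining 29 GB)
34 GB → disk 5 (remaining 30 GB)
33 GB → disk 6 (remaining 31 GB)
16 GB → disk 1 (remaining 2 GB)
15 GB → disk 2 (remaining 3 GB)
6 GB → disk 3 (remaining 15 GB)
Final disks: [46,16] [46,15] [43,6] [35] [34] [33].

6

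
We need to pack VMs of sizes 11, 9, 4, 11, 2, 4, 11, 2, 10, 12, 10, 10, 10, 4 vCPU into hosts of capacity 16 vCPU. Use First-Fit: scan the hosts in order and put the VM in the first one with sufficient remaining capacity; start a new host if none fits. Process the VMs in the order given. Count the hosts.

9

11 vCPU → host 1 (remaining 5 vCPU)
9 vCPU → host 2 (remaining 7 vCPU)
4 vCPU → host 1 (remaining 1 vCPU)
11 vCPU → host 3 (remaining 5 vCPU)
2 vCPU → host 2 (remaining 5 vCPU)
4 vCPU → host 2 (remaining 1 vCPU)
11 vCPU → host 4 (remaining 5 vCPU)
2 vCPU → host 3 (remaining 3 vCPU)
10 vCPU → host 5 (remaining 6 vCPU)
12 vCPU → host 6 (remaining 4 vCPU)
10 vCPU → host 7 (remaining 6 vCPU)
10 vCPU → host 8 (remaining 6 vCPU)
10 vCPU → host 9 (remaining 6 vCPU)
4 vCPU → host 4 (remaining 1 vCPU)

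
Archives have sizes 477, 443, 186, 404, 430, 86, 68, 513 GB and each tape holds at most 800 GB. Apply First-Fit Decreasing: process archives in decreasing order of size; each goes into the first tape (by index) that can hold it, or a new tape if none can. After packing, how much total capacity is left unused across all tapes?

1393

Sorted descending: 513, 477, 443, 430, 404, 186, 86, 68.
Put 513 GB in tape 1; 287 GB remain.
Put 477 GB in tape 2; 323 GB remain.
Put 443 GB in tape 3; 357 GB remain.
Put 430 GB in tape 4; 370 GB remain.
Put 404 GB in tape 5; 396 GB remain.
Put 186 GB in tape 1; 101 GB remain.
Put 86 GB in tape 1; 15 GB remain.
Put 68 GB in tape 2; 255 GB remain.
5 tapes × 800 GB = 4000 GB; used 2607 GB; unused 1393 GB.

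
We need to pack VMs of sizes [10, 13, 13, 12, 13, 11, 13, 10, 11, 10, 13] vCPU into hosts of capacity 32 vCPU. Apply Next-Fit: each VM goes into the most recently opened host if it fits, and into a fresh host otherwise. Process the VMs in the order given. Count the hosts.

6

10 vCPU → host 1 (remaining 22 vCPU)
13 vCPU → host 1 (remaining 9 vCPU)
13 vCPU → host 2 (remaining 19 vCPU)
12 vCPU → host 2 (remaining 7 vCPU)
13 vCPU → host 3 (remaining 19 vCPU)
11 vCPU → host 3 (remaining 8 vCPU)
13 vCPU → host 4 (remaining 19 vCPU)
10 vCPU → host 4 (remaining 9 vCPU)
11 vCPU → host 5 (remaining 21 vCPU)
10 vCPU → host 5 (remaining 11 vCPU)
13 vCPU → host 6 (remaining 19 vCPU)
Final hosts: [10,13] [13,12] [13,11] [13,10] [11,10] [13].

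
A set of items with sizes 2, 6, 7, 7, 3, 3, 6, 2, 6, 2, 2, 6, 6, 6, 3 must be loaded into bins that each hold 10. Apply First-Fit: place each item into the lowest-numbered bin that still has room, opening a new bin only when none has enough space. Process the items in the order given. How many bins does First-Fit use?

bin 1: place 2, 8 left
bin 1: place 6, 2 left
bin 2: place 7, 3 left
bin 3: place 7, 3 left
bin 2: place 3, 0 left
bin 3: place 3, 0 left
bin 4: place 6, 4 left
bin 1: place 2, 0 left
bin 5: place 6, 4 left
bin 4: place 2, 2 left
bin 4: place 2, 0 left
bin 6: place 6, 4 left
bin 7: place 6, 4 left
bin 8: place 6, 4 left
bin 5: place 3, 1 left

8 bins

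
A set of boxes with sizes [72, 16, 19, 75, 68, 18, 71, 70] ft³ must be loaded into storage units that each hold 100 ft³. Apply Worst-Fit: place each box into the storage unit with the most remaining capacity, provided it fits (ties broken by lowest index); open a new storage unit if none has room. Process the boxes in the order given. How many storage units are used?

5 storage units

storage unit 1: place 72 ft³, 28 ft³ left
storage unit 1: place 16 ft³, 12 ft³ left
storage unit 2: place 19 ft³, 81 ft³ left
storage unit 2: place 75 ft³, 6 ft³ left
storage unit 3: place 68 ft³, 32 ft³ left
storage unit 3: place 18 ft³, 14 ft³ left
storage unit 4: place 71 ft³, 29 ft³ left
storage unit 5: place 70 ft³, 30 ft³ left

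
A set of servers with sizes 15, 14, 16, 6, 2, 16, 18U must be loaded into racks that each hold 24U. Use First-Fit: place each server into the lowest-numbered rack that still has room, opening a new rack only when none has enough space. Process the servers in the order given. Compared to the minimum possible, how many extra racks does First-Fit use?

First-Fit: [15,6,2] [14] [16] [16] [18] → 5 racks.
5 servers exceed 12U (half the capacity), and no two of those can share a rack, so at least 5 racks are needed.
So 5 is already optimal.

0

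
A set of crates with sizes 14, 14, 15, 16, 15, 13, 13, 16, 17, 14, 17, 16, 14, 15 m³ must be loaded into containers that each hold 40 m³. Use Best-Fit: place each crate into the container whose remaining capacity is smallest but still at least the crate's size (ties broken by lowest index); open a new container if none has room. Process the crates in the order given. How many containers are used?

7 containers

container 1: place 14 m³, 26 m³ left
container 1: place 14 m³, 12 m³ left
container 2: place 15 m³, 25 m³ left
container 2: place 16 m³, 9 m³ left
container 3: place 15 m³, 25 m³ left
container 3: place 13 m³, 12 m³ left
container 4: place 13 m³, 27 m³ left
container 4: place 16 m³, 11 m³ left
container 5: place 17 m³, 23 m³ left
container 5: place 14 m³, 9 m³ left
container 6: place 17 m³, 23 m³ left
container 6: place 16 m³, 7 m³ left
container 7: place 14 m³, 26 m³ left
container 7: place 15 m³, 11 m³ left
Final containers: [14,14] [15,16] [15,13] [13,16] [17,14] [17,16] [14,15].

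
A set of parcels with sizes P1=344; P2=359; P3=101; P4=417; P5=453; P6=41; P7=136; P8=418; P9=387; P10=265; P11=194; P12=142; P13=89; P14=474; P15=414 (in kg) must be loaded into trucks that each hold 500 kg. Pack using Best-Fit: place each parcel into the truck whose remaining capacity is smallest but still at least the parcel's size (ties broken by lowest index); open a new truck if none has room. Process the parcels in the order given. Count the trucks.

Put P1 (344 kg) in truck 1; 156 kg remain.
Put P2 (359 kg) in truck 2; 141 kg remain.
Put P3 (101 kg) in truck 2; 40 kg remain.
Put P4 (417 kg) in truck 3; 83 kg remain.
Put P5 (453 kg) in truck 4; 47 kg remain.
Put P6 (41 kg) in truck 4; 6 kg remain.
Put P7 (136 kg) in truck 1; 20 kg remain.
Put P8 (418 kg) in truck 5; 82 kg remain.
Put P9 (387 kg) in truck 6; 113 kg remain.
Put P10 (265 kg) in truck 7; 235 kg remain.
Put P11 (194 kg) in truck 7; 41 kg remain.
Put P12 (142 kg) in truck 8; 358 kg remain.
Put P13 (89 kg) in truck 6; 24 kg remain.
Put P14 (474 kg) in truck 9; 26 kg remain.
Put P15 (414 kg) in truck 10; 86 kg remain.

10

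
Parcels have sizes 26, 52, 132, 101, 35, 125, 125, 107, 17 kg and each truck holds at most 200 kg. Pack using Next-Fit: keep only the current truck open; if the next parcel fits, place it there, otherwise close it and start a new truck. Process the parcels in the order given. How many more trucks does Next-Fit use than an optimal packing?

Next-Fit: [26,52] [132] [101,35] [125] [125] [107,17] → 6 trucks.
5 parcels exceed 100 kg (half the capacity), and no two of those can share a truck, so at least 5 trucks are needed.
An optimal packing achieves that bound: [132,52] [125,35,26] [125,17] [107] [101] → 5 trucks.
Excess: 6 − 5 = 1.

1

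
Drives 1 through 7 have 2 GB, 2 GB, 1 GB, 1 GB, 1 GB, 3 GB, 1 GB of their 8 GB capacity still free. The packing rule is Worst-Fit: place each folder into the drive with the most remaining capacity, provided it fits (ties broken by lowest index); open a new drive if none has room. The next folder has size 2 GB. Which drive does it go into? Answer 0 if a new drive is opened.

Drives with room: drive 1 (2 GB), drive 2 (2 GB), drive 6 (3 GB).
Most room is drive 6 with 3 GB free.

6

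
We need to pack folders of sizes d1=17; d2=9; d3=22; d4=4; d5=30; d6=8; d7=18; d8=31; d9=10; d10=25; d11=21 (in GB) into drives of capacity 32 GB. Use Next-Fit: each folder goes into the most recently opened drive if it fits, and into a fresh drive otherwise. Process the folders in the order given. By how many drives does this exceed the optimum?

1

Next-Fit: [17,9] [22,4] [30] [8,18] [31] [10] [25] [21] → 8 drives.
Total size 195 GB; any packing needs at least ⌈195/32⌉ = 7 drives.
An optimal packing achieves that bound: [31] [30] [25,4] [22,10] [21,9] [18,8] [17] → 7 drives.
Excess: 8 − 7 = 1.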